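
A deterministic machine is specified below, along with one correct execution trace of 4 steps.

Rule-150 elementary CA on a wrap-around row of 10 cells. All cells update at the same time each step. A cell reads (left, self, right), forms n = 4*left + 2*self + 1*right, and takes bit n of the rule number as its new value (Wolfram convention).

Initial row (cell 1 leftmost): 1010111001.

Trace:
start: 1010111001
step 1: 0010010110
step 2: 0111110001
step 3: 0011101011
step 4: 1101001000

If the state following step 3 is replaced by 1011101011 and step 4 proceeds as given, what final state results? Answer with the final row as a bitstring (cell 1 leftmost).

0001001001

state after step 3 := 1011101011
step 4: 0001001001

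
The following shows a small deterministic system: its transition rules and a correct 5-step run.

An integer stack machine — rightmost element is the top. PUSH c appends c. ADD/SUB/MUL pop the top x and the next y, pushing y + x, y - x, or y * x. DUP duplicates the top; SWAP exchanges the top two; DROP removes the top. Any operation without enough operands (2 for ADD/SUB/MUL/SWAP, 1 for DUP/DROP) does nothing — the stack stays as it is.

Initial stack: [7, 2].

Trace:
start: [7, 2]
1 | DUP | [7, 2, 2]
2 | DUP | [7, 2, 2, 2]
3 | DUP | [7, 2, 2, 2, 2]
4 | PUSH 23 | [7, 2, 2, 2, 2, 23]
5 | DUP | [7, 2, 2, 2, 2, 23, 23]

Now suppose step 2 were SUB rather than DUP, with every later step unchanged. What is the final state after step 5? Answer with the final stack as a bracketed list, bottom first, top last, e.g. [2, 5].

(re-executing from step 2 with the substitution; state before step 2: [7, 2, 2])
2 | SUB | [7, 0]
3 | DUP | [7, 0, 0]
4 | PUSH 23 | [7, 0, 0, 23]
5 | DUP | [7, 0, 0, 23, 23]

[7, 0, 0, 23, 23]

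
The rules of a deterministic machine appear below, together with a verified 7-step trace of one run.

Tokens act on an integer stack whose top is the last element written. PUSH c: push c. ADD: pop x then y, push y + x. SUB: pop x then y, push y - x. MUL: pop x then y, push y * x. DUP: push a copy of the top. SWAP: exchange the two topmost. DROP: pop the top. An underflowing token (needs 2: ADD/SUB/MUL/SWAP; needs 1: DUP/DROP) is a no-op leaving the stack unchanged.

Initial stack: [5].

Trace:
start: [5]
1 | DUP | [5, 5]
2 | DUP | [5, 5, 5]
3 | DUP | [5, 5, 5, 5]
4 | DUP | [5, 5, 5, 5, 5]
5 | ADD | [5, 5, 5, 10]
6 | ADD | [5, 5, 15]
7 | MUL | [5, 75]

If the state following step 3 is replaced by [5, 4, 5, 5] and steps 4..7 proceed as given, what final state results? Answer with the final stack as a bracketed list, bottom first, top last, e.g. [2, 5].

[5, 60]

state after step 3 := [5, 4, 5, 5]
4 | DUP | [5, 4, 5, 5, 5]
5 | ADD | [5, 4, 5, 10]
6 | ADD | [5, 4, 15]
7 | MUL | [5, 60]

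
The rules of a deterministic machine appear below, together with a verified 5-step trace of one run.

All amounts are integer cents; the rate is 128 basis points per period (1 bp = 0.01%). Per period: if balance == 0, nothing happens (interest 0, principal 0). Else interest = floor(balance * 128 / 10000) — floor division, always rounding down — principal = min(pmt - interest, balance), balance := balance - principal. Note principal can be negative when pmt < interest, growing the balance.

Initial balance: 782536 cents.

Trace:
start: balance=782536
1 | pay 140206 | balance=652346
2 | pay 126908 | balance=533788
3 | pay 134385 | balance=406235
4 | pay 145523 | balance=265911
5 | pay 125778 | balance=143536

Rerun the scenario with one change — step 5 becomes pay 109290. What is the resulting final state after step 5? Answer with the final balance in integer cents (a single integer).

160024

(re-executing from step 5 with the substitution; state before step 5: balance=265911)
5 | pay 109290 | balance=160024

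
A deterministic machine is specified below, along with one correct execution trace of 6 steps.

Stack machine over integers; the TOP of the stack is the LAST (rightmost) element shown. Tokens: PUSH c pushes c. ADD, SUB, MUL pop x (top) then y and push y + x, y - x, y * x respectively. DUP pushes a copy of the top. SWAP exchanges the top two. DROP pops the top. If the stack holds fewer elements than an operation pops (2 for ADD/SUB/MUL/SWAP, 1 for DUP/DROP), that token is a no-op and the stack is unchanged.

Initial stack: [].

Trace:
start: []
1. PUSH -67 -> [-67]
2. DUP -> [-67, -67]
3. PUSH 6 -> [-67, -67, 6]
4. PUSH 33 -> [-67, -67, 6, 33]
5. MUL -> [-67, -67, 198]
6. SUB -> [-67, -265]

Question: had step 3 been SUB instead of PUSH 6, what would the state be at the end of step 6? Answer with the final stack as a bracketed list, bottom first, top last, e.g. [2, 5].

(re-executing from step 3 with the substitution; state before step 3: [-67, -67])
3. SUB -> [0]
4. PUSH 33 -> [0, 33]
5. MUL -> [0]
6. SUB -> [0]

[0]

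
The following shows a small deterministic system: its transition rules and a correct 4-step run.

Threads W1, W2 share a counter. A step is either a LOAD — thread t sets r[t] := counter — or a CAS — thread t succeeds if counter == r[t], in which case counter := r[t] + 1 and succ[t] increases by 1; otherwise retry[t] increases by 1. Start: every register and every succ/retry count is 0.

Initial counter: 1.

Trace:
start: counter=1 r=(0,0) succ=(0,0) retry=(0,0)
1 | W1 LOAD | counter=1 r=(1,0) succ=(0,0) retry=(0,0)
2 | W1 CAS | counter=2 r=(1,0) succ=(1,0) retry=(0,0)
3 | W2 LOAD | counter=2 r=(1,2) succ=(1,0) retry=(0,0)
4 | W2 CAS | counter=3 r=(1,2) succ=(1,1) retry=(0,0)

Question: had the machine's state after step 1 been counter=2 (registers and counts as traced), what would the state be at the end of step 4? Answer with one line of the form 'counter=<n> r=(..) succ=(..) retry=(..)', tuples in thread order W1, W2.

counter=3 r=(1,2) succ=(0,1) retry=(1,0)

state after step 1 := counter=2 r=(1,0) succ=(0,0) retry=(0,0)
2 | W1 CAS | counter=2 r=(1,0) succ=(0,0) retry=(1,0)
3 | W2 LOAD | counter=2 r=(1,2) succ=(0,0) retry=(1,0)
4 | W2 CAS | counter=3 r=(1,2) succ=(0,1) retry=(1,0)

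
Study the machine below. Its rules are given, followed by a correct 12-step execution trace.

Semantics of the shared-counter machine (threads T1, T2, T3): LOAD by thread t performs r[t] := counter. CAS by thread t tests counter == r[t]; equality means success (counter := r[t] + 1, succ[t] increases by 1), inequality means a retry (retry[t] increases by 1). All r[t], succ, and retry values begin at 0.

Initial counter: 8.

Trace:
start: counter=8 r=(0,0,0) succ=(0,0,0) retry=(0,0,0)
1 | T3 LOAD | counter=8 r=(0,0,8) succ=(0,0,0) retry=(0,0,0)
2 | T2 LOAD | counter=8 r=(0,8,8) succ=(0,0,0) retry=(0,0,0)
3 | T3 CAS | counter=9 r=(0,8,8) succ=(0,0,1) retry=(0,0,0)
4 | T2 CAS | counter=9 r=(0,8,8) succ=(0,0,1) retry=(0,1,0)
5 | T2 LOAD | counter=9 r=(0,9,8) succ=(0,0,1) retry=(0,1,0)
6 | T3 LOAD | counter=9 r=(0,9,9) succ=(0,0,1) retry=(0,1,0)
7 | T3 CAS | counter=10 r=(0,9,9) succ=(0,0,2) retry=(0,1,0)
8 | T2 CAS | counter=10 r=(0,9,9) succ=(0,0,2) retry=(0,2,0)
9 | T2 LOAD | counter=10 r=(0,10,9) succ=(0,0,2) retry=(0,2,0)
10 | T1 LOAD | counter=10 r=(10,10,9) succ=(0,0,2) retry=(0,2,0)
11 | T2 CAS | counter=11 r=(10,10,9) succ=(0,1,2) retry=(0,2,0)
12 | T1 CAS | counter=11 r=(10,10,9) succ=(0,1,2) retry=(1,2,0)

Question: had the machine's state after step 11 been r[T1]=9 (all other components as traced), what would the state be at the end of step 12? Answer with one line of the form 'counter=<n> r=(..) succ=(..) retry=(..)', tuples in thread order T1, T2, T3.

counter=11 r=(9,10,9) succ=(0,1,2) retry=(1,2,0)

state after step 11 := counter=11 r=(9,10,9) succ=(0,1,2) retry=(0,2,0)
12 | T1 CAS | counter=11 r=(9,10,9) succ=(0,1,2) retry=(1,2,0)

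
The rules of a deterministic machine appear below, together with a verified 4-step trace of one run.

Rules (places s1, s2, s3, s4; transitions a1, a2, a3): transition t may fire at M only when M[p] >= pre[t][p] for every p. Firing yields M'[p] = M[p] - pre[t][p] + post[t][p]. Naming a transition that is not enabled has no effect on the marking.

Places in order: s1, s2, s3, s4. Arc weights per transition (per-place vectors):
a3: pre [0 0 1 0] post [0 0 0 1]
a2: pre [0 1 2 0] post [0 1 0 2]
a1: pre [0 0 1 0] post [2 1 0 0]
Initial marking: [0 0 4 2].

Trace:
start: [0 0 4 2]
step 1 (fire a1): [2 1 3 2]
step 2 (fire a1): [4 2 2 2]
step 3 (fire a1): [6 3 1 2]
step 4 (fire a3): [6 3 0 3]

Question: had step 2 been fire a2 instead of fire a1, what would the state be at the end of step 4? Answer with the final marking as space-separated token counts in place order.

4 2 0 4

(re-executing from step 2 with the substitution; state before step 2: [2 1 3 2])
step 2 (fire a2): [2 1 1 4]
step 3 (fire a1): [4 2 0 4]
step 4 (fire a3): [4 2 0 4]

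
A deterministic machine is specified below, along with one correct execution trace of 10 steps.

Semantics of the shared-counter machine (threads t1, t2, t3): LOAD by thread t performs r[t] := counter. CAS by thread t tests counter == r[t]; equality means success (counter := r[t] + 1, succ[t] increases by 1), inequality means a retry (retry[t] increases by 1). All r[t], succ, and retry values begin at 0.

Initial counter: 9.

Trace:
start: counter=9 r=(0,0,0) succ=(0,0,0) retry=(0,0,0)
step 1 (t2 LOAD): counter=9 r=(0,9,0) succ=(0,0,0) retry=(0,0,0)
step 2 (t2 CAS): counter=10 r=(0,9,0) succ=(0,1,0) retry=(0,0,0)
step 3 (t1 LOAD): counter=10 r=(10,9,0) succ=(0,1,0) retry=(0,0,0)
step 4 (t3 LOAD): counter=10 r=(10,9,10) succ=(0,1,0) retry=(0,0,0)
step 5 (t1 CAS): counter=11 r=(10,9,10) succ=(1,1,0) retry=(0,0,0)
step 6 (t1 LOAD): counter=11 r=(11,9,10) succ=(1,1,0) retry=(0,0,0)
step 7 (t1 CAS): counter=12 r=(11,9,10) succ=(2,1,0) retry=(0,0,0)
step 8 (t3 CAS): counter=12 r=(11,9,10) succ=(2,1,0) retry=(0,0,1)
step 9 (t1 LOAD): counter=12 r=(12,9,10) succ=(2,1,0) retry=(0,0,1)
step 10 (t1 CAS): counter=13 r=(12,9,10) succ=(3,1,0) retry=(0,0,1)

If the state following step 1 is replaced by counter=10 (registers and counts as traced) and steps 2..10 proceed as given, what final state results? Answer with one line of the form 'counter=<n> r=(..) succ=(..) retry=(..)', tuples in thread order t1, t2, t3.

counter=13 r=(12,9,10) succ=(3,0,0) retry=(0,1,1)

state after step 1 := counter=10 r=(0,9,0) succ=(0,0,0) retry=(0,0,0)
step 2 (t2 CAS): counter=10 r=(0,9,0) succ=(0,0,0) retry=(0,1,0)
step 3 (t1 LOAD): counter=10 r=(10,9,0) succ=(0,0,0) retry=(0,1,0)
step 4 (t3 LOAD): counter=10 r=(10,9,10) succ=(0,0,0) retry=(0,1,0)
step 5 (t1 CAS): counter=11 r=(10,9,10) succ=(1,0,0) retry=(0,1,0)
step 6 (t1 LOAD): counter=11 r=(11,9,10) succ=(1,0,0) retry=(0,1,0)
step 7 (t1 CAS): counter=12 r=(11,9,10) succ=(2,0,0) retry=(0,1,0)
step 8 (t3 CAS): counter=12 r=(11,9,10) succ=(2,0,0) retry=(0,1,1)
step 9 (t1 LOAD): counter=12 r=(12,9,10) succ=(2,0,0) retry=(0,1,1)
step 10 (t1 CAS): counter=13 r=(12,9,10) succ=(3,0,0) retry=(0,1,1)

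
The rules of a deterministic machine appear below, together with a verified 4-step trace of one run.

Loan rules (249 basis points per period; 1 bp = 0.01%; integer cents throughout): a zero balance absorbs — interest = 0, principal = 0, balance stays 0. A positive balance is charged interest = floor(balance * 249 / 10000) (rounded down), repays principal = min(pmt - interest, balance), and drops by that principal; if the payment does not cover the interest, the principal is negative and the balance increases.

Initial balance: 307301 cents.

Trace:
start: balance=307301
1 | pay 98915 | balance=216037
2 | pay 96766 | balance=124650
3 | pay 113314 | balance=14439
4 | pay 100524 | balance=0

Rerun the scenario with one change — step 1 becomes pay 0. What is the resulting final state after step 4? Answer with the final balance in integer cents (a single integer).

20764

(re-executing from step 1 with the substitution; state before step 1: balance=307301)
1 | pay 0 | balance=314952
2 | pay 96766 | balance=226028
3 | pay 113314 | balance=118342
4 | pay 100524 | balance=20764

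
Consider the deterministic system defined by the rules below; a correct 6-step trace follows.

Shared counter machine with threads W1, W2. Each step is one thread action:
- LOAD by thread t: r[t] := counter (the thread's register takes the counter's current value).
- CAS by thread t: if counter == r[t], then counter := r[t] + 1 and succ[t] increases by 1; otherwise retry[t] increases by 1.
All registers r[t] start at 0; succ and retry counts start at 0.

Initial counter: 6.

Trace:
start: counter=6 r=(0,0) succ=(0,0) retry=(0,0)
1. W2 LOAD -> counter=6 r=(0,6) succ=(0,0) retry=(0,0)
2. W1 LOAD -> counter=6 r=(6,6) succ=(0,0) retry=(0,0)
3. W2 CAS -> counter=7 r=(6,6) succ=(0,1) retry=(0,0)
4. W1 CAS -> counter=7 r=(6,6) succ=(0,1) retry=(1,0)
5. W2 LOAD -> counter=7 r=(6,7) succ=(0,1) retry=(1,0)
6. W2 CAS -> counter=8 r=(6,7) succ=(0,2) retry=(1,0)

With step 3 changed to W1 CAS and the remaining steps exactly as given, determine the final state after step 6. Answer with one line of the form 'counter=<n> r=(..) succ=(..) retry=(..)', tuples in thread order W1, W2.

counter=8 r=(6,7) succ=(1,1) retry=(1,0)

(re-executing from step 3 with the substitution; state before step 3: counter=6 r=(6,6) succ=(0,0) retry=(0,0))
3. W1 CAS -> counter=7 r=(6,6) succ=(1,0) retry=(0,0)
4. W1 CAS -> counter=7 r=(6,6) succ=(1,0) retry=(1,0)
5. W2 LOAD -> counter=7 r=(6,7) succ=(1,0) retry=(1,0)
6. W2 CAS -> counter=8 r=(6,7) succ=(1,1) retry=(1,0)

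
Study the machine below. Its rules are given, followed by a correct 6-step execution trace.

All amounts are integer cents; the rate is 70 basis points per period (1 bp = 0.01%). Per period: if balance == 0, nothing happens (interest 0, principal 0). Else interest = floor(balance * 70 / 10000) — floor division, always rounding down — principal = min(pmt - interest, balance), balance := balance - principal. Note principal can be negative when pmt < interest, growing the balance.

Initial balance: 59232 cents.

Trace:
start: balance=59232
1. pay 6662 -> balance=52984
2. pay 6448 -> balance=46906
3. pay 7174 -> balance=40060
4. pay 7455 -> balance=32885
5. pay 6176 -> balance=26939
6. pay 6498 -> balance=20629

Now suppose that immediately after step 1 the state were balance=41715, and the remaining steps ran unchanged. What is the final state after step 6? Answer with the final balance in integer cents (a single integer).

8960

state after step 1 := balance=41715
2. pay 6448 -> balance=35559
3. pay 7174 -> balance=28633
4. pay 7455 -> balance=21378
5. pay 6176 -> balance=15351
6. pay 6498 -> balance=8960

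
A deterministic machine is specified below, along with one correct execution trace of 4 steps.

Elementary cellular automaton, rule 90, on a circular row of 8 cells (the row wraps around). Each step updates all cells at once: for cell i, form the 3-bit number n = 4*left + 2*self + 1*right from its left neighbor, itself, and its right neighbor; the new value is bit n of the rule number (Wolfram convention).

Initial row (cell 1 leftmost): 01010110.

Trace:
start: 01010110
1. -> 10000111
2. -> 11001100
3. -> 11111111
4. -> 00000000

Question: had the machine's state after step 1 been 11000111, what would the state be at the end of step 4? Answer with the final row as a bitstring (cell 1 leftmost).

10101010

state after step 1 := 11000111
2. -> 01101100
3. -> 11101110
4. -> 10101010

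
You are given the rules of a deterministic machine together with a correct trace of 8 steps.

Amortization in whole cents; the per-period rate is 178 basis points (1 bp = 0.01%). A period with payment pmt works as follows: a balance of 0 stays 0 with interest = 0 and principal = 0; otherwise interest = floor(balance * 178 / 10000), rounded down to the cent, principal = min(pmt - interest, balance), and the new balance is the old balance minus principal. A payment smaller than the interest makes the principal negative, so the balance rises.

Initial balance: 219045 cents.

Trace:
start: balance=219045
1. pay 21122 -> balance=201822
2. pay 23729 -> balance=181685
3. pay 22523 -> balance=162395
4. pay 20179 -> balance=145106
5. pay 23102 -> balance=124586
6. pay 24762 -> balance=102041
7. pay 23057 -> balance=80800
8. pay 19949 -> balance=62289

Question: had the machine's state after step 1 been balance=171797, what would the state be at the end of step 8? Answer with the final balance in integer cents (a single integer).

state after step 1 := balance=171797
2. pay 23729 -> balance=151125
3. pay 22523 -> balance=131292
4. pay 20179 -> balance=113449
5. pay 23102 -> balance=92366
6. pay 24762 -> balance=69248
7. pay 23057 -> balance=47423
8. pay 19949 -> balance=28318

28318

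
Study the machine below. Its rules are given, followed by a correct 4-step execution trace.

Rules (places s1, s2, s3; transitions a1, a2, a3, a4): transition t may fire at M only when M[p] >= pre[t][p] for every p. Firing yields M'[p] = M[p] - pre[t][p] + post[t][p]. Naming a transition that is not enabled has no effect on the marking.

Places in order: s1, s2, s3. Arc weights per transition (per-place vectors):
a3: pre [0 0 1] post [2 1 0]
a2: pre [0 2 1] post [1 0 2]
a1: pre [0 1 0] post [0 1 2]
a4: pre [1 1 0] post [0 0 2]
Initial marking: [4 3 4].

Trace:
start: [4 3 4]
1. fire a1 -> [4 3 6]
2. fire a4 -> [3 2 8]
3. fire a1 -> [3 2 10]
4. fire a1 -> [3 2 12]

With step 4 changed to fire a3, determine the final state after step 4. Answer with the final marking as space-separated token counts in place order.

5 3 9

(re-executing from step 4 with the substitution; state before step 4: [3 2 10])
4. fire a3 -> [5 3 9]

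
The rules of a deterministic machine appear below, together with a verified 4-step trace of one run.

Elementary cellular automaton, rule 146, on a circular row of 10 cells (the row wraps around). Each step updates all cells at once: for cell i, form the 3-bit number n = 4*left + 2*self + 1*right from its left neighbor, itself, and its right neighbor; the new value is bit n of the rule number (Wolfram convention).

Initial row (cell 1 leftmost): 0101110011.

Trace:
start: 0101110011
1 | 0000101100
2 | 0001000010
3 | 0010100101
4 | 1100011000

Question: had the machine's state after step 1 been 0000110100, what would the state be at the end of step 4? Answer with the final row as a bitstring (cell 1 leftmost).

1100011000

state after step 1 := 0000110100
2 | 0001000010
3 | 0010100101
4 | 1100011000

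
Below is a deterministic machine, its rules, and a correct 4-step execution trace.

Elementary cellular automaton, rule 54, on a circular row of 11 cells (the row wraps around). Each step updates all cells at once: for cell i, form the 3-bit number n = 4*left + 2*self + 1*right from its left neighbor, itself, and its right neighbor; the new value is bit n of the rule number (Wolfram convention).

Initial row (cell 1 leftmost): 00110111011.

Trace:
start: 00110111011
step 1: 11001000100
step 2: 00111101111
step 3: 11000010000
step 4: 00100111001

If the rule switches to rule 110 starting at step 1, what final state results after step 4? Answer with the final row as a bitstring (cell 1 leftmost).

11011111111

(re-executing steps 1..4 under rule 110; state before step 1: 00110111011)
step 1: 01111101111
step 2: 11000111001
step 3: 01001101011
step 4: 11011111111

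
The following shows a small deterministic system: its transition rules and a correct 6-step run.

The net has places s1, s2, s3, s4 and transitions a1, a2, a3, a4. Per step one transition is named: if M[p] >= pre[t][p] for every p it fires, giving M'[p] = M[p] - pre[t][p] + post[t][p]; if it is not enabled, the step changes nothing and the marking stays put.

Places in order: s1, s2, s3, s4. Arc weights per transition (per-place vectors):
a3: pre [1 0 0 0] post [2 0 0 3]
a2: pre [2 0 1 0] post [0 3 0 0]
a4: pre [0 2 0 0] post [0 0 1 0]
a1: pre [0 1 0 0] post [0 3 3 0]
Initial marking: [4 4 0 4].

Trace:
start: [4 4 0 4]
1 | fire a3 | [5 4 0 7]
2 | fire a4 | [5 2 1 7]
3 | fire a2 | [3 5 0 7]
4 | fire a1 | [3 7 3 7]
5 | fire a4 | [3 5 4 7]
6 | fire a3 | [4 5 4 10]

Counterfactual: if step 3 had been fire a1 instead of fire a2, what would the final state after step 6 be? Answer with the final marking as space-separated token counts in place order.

(re-executing from step 3 with the substitution; state before step 3: [5 2 1 7])
3 | fire a1 | [5 4 4 7]
4 | fire a1 | [5 6 7 7]
5 | fire a4 | [5 4 8 7]
6 | fire a3 | [6 4 8 10]

6 4 8 10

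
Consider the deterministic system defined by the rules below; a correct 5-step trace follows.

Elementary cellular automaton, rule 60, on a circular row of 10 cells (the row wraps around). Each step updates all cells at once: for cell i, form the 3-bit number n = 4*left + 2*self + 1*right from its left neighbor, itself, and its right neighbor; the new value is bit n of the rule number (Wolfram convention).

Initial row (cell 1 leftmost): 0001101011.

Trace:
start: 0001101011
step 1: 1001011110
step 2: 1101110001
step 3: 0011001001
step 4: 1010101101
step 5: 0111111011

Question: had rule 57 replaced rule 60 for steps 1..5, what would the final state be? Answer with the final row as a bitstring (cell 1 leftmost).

0101101101

(re-executing steps 1..5 under rule 57; state before step 1: 0001101011)
step 1: 1101010110
step 2: 1010101101
step 3: 0101011011
step 4: 1010110110
step 5: 0101101101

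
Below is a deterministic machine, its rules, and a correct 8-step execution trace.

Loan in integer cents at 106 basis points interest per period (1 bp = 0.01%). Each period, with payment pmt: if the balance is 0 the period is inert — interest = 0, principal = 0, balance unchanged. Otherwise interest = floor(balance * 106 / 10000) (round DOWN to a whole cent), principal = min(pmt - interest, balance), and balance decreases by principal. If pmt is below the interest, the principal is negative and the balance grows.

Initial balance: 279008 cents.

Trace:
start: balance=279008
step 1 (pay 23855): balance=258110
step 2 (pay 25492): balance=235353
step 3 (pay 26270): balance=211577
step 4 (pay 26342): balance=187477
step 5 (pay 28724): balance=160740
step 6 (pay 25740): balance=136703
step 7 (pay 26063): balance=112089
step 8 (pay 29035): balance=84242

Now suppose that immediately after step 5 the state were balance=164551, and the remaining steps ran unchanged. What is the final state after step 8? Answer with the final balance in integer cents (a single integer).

state after step 5 := balance=164551
step 6 (pay 25740): balance=140555
step 7 (pay 26063): balance=115981
step 8 (pay 29035): balance=88175

88175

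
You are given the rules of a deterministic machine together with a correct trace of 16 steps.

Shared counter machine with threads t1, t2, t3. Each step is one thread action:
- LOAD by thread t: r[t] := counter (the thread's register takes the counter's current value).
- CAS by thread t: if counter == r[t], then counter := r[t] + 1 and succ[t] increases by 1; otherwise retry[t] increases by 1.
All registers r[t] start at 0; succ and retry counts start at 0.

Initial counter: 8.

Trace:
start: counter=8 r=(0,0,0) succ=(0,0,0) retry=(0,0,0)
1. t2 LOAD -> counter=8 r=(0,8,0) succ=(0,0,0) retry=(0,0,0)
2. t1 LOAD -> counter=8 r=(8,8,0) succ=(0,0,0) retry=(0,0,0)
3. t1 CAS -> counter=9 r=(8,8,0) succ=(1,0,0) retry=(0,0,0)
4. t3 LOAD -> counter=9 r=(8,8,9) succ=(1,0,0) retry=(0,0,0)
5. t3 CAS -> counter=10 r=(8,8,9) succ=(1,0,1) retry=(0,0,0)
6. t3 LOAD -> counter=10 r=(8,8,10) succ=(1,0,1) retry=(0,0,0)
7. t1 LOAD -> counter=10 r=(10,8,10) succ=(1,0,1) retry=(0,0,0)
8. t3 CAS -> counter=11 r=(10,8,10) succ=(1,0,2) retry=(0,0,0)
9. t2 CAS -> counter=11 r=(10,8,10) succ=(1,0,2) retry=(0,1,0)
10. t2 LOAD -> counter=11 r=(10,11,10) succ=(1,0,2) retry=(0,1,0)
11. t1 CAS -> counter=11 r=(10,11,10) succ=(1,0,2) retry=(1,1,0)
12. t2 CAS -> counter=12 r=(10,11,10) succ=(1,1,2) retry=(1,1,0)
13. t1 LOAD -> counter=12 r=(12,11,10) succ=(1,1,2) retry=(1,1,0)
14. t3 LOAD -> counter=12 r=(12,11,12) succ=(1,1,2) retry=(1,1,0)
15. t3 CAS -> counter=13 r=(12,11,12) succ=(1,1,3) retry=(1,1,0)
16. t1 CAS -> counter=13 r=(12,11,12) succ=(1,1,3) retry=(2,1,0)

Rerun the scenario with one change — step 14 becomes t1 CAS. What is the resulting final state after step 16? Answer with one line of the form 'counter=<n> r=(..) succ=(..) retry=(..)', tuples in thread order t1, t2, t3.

(re-executing from step 14 with the substitution; state before step 14: counter=12 r=(12,11,10) succ=(1,1,2) retry=(1,1,0))
14. t1 CAS -> counter=13 r=(12,11,10) succ=(2,1,2) retry=(1,1,0)
15. t3 CAS -> counter=13 r=(12,11,10) succ=(2,1,2) retry=(1,1,1)
16. t1 CAS -> counter=13 r=(12,11,10) succ=(2,1,2) retry=(2,1,1)

counter=13 r=(12,11,10) succ=(2,1,2) retry=(2,1,1)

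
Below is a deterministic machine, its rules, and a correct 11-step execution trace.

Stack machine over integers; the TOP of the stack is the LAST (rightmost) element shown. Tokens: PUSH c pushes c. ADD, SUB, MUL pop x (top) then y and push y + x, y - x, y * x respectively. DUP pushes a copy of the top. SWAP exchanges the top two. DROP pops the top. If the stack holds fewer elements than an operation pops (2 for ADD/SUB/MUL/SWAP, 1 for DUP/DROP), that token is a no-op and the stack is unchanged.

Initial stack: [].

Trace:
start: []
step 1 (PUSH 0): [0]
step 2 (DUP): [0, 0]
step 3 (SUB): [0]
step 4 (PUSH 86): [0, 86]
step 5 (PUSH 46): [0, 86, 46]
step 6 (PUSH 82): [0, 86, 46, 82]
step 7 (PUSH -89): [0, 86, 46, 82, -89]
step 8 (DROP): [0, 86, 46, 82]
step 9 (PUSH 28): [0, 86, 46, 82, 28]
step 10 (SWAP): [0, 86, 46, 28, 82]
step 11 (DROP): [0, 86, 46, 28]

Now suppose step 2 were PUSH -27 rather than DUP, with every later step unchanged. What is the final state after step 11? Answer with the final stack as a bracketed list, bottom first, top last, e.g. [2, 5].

(re-executing from step 2 with the substitution; state before step 2: [0])
step 2 (PUSH -27): [0, -27]
step 3 (SUB): [27]
step 4 (PUSH 86): [27, 86]
step 5 (PUSH 46): [27, 86, 46]
step 6 (PUSH 82): [27, 86, 46, 82]
step 7 (PUSH -89): [27, 86, 46, 82, -89]
step 8 (DROP): [27, 86, 46, 82]
step 9 (PUSH 28): [27, 86, 46, 82, 28]
step 10 (SWAP): [27, 86, 46, 28, 82]
step 11 (DROP): [27, 86, 46, 28]

[27, 86, 46, 28]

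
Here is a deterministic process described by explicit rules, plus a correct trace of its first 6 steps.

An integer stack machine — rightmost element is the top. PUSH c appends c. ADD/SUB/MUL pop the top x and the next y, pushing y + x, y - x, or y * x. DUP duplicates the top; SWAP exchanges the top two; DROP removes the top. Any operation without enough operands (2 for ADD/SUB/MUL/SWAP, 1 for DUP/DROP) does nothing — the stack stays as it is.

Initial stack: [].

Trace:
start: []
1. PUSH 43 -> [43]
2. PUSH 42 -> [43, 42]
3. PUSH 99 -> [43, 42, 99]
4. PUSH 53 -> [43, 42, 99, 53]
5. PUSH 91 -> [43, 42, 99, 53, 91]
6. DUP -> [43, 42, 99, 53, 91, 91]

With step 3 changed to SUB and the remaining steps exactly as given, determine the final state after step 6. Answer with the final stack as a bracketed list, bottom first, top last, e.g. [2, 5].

(re-executing from step 3 with the substitution; state before step 3: [43, 42])
3. SUB -> [1]
4. PUSH 53 -> [1, 53]
5. PUSH 91 -> [1, 53, 91]
6. DUP -> [1, 53, 91, 91]

[1, 53, 91, 91]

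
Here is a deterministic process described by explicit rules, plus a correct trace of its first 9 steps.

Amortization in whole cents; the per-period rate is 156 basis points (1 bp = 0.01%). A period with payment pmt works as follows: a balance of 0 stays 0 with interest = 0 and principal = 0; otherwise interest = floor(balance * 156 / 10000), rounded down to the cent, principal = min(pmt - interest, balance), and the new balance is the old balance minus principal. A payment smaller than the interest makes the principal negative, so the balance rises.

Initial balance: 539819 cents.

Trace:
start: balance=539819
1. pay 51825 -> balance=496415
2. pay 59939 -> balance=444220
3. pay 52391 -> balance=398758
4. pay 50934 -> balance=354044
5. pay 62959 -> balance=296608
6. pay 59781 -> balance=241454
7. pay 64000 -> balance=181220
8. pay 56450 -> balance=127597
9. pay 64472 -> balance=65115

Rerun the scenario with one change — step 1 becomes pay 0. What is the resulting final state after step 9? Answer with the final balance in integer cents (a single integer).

123771

(re-executing from step 1 with the substitution; state before step 1: balance=539819)
1. pay 0 -> balance=548240
2. pay 59939 -> balance=496853
3. pay 52391 -> balance=452212
4. pay 50934 -> balance=408332
5. pay 62959 -> balance=351742
6. pay 59781 -> balance=297448
7. pay 64000 -> balance=238088
8. pay 56450 -> balance=185352
9. pay 64472 -> balance=123771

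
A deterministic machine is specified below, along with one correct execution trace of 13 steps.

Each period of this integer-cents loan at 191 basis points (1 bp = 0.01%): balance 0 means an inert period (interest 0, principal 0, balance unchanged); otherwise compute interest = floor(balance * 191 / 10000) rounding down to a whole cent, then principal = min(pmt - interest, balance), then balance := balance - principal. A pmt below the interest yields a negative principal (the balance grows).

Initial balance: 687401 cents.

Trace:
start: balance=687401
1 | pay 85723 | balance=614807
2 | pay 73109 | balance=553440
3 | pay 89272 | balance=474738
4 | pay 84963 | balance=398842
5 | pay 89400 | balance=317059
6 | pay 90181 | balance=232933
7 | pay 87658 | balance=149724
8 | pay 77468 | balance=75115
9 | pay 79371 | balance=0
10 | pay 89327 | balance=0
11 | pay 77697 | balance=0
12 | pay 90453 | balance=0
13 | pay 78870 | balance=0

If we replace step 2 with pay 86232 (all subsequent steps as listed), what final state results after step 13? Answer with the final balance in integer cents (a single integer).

0

(re-executing from step 2 with the substitution; state before step 2: balance=614807)
2 | pay 86232 | balance=540317
3 | pay 89272 | balance=461365
4 | pay 84963 | balance=385214
5 | pay 89400 | balance=303171
6 | pay 90181 | balance=218780
7 | pay 87658 | balance=135300
8 | pay 77468 | balance=60416
9 | pay 79371 | balance=0
10 | pay 89327 | balance=0
11 | pay 77697 | balance=0
12 | pay 90453 | balance=0
13 | pay 78870 | balance=0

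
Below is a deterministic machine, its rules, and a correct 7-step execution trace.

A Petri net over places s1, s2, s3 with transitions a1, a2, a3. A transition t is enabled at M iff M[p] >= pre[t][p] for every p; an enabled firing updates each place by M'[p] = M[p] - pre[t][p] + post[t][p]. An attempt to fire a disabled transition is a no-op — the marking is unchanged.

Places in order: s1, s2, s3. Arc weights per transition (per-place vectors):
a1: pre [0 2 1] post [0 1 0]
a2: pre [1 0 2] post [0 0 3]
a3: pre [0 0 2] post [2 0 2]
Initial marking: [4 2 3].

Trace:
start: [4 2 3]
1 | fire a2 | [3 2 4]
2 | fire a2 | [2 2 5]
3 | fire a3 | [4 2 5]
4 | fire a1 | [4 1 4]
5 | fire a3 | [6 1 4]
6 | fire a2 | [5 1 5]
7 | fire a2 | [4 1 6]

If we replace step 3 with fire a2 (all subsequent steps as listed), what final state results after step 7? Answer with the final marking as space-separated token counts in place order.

1 1 7

(re-executing from step 3 with the substitution; state before step 3: [2 2 5])
3 | fire a2 | [1 2 6]
4 | fire a1 | [1 1 5]
5 | fire a3 | [3 1 5]
6 | fire a2 | [2 1 6]
7 | fire a2 | [1 1 7]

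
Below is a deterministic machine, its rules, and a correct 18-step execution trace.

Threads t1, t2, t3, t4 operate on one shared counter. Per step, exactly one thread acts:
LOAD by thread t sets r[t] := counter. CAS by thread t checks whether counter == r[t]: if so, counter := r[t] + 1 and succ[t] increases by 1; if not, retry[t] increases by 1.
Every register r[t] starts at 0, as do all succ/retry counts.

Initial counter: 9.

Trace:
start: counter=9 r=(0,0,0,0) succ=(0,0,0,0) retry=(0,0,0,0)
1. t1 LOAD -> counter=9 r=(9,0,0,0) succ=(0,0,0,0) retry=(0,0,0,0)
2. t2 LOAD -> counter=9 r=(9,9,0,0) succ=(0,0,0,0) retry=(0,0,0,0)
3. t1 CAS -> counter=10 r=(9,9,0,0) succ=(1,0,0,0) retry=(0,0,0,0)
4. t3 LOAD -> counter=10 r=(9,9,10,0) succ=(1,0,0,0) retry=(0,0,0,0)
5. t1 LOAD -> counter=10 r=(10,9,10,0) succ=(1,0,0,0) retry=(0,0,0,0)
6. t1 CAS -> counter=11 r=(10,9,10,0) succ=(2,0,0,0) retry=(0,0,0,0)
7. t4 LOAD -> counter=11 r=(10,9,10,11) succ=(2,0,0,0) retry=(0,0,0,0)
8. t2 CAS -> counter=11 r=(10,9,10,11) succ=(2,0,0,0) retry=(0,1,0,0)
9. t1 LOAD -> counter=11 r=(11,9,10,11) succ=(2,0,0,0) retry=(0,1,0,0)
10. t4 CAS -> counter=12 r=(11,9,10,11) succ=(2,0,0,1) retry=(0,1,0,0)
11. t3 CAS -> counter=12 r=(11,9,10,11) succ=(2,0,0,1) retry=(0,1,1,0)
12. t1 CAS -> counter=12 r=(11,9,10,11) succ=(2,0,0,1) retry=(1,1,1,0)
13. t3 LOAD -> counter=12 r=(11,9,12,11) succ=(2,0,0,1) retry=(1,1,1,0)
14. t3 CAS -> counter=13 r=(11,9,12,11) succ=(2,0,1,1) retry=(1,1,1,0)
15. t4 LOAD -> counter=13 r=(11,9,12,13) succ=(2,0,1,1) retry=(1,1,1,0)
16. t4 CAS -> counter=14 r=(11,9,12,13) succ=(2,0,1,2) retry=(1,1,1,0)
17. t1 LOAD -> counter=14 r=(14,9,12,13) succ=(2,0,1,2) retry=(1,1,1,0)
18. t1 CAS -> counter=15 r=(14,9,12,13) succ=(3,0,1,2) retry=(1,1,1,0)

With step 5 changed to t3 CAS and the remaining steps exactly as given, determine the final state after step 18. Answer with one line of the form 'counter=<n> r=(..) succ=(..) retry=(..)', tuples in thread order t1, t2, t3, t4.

(re-executing from step 5 with the substitution; state before step 5: counter=10 r=(9,9,10,0) succ=(1,0,0,0) retry=(0,0,0,0))
5. t3 CAS -> counter=11 r=(9,9,10,0) succ=(1,0,1,0) retry=(0,0,0,0)
6. t1 CAS -> counter=11 r=(9,9,10,0) succ=(1,0,1,0) retry=(1,0,0,0)
7. t4 LOAD -> counter=11 r=(9,9,10,11) succ=(1,0,1,0) retry=(1,0,0,0)
8. t2 CAS -> counter=11 r=(9,9,10,11) succ=(1,0,1,0) retry=(1,1,0,0)
9. t1 LOAD -> counter=11 r=(11,9,10,11) succ=(1,0,1,0) retry=(1,1,0,0)
10. t4 CAS -> counter=12 r=(11,9,10,11) succ=(1,0,1,1) retry=(1,1,0,0)
11. t3 CAS -> counter=12 r=(11,9,10,11) succ=(1,0,1,1) retry=(1,1,1,0)
12. t1 CAS -> counter=12 r=(11,9,10,11) succ=(1,0,1,1) retry=(2,1,1,0)
13. t3 LOAD -> counter=12 r=(11,9,12,11) succ=(1,0,1,1) retry=(2,1,1,0)
14. t3 CAS -> counter=13 r=(11,9,12,11) succ=(1,0,2,1) retry=(2,1,1,0)
15. t4 LOAD -> counter=13 r=(11,9,12,13) succ=(1,0,2,1) retry=(2,1,1,0)
16. t4 CAS -> counter=14 r=(11,9,12,13) succ=(1,0,2,2) retry=(2,1,1,0)
17. t1 LOAD -> counter=14 r=(14,9,12,13) succ=(1,0,2,2) retry=(2,1,1,0)
18. t1 CAS -> counter=15 r=(14,9,12,13) succ=(2,0,2,2) retry=(2,1,1,0)

counter=15 r=(14,9,12,13) succ=(2,0,2,2) retry=(2,1,1,0)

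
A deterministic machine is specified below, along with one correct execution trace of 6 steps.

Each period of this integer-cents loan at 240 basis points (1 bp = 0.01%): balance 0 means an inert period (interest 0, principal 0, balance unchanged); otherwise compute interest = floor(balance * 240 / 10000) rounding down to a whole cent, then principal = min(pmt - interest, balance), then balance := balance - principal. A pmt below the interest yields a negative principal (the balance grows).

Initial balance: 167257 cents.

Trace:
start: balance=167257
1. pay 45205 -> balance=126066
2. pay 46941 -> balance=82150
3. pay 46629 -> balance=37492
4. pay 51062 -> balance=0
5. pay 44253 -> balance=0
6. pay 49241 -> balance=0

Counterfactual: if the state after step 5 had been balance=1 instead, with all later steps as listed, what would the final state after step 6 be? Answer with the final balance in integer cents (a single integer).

state after step 5 := balance=1
6. pay 49241 -> balance=0

0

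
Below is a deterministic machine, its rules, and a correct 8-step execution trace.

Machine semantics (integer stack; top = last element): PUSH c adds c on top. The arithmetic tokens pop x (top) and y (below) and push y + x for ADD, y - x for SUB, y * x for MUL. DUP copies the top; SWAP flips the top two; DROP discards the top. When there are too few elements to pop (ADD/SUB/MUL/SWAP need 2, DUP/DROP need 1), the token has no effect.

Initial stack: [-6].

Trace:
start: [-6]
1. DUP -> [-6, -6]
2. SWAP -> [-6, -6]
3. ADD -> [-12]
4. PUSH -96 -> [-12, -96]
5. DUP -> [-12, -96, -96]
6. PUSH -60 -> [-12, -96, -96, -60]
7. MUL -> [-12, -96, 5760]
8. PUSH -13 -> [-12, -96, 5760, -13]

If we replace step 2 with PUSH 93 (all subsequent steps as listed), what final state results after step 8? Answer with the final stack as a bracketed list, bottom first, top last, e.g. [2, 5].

(re-executing from step 2 with the substitution; state before step 2: [-6, -6])
2. PUSH 93 -> [-6, -6, 93]
3. ADD -> [-6, 87]
4. PUSH -96 -> [-6, 87, -96]
5. DUP -> [-6, 87, -96, -96]
6. PUSH -60 -> [-6, 87, -96, -96, -60]
7. MUL -> [-6, 87, -96, 5760]
8. PUSH -13 -> [-6, 87, -96, 5760, -13]

[-6, 87, -96, 5760, -13]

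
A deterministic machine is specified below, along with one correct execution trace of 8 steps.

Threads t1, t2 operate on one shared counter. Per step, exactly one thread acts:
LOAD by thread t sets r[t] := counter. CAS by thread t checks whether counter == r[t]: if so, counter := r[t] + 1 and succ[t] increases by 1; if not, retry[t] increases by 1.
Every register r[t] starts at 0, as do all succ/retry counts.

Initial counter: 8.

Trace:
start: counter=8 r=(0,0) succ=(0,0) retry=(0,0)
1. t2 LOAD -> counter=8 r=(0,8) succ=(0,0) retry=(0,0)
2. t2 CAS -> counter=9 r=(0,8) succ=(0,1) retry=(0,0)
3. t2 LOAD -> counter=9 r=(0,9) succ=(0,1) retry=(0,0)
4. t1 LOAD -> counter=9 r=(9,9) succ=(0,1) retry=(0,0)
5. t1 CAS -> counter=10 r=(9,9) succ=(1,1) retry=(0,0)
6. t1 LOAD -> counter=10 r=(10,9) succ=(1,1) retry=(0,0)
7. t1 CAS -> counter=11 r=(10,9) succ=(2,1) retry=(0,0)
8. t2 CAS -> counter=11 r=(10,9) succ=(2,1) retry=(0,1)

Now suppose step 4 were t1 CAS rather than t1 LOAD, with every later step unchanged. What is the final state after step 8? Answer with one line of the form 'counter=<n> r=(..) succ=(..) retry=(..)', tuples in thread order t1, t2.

counter=10 r=(9,9) succ=(1,1) retry=(2,1)

(re-executing from step 4 with the substitution; state before step 4: counter=9 r=(0,9) succ=(0,1) retry=(0,0))
4. t1 CAS -> counter=9 r=(0,9) succ=(0,1) retry=(1,0)
5. t1 CAS -> counter=9 r=(0,9) succ=(0,1) retry=(2,0)
6. t1 LOAD -> counter=9 r=(9,9) succ=(0,1) retry=(2,0)
7. t1 CAS -> counter=10 r=(9,9) succ=(1,1) retry=(2,0)
8. t2 CAS -> counter=10 r=(9,9) succ=(1,1) retry=(2,1)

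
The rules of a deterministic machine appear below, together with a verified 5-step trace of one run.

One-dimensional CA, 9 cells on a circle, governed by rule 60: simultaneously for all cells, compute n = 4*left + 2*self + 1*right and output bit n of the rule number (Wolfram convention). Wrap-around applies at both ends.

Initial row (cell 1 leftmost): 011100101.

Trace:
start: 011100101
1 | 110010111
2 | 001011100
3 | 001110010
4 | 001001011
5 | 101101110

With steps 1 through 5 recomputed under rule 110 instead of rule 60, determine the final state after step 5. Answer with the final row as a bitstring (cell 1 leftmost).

010111011

(re-executing steps 1..5 under rule 110; state before step 1: 011100101)
1 | 110101111
2 | 011111000
3 | 110001000
4 | 110011001
5 | 010111011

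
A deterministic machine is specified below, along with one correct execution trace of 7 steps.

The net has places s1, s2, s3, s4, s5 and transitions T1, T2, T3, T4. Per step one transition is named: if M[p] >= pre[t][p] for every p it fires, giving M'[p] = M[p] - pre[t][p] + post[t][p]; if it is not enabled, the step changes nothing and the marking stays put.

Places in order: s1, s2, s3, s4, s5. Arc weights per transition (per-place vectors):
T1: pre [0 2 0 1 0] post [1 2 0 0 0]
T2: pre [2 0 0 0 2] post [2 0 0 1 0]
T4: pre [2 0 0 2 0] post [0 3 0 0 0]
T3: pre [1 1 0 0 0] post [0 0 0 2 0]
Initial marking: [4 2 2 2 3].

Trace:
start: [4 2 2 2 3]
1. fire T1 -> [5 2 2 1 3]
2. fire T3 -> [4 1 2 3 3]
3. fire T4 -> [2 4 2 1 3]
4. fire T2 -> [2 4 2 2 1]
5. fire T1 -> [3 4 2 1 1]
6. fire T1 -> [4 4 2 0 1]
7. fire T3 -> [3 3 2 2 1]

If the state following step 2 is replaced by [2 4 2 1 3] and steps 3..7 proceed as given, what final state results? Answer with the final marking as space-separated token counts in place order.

3 3 2 2 1

state after step 2 := [2 4 2 1 3]
3. fire T4 -> [2 4 2 1 3]
4. fire T2 -> [2 4 2 2 1]
5. fire T1 -> [3 4 2 1 1]
6. fire T1 -> [4 4 2 0 1]
7. fire T3 -> [3 3 2 2 1]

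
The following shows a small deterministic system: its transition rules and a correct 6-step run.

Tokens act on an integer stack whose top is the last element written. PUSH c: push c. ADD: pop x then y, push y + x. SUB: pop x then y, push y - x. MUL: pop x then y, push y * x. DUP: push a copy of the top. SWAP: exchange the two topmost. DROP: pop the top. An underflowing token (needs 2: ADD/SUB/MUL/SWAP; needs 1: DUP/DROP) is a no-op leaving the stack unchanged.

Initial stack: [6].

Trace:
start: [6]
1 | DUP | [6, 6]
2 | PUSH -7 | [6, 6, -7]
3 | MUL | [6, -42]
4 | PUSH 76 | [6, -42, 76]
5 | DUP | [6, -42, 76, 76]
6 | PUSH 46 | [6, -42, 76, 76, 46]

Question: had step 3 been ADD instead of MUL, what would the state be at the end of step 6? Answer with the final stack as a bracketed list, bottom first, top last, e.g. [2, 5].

(re-executing from step 3 with the substitution; state before step 3: [6, 6, -7])
3 | ADD | [6, -1]
4 | PUSH 76 | [6, -1, 76]
5 | DUP | [6, -1, 76, 76]
6 | PUSH 46 | [6, -1, 76, 76, 46]

[6, -1, 76, 76, 46]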